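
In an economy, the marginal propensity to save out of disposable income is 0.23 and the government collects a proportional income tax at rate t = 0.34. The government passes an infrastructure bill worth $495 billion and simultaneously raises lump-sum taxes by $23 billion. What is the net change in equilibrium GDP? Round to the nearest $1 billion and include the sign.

+$970 billion

MPC = 1 − MPS = 1 − 0.23 = 0.77.
Expenditure multiplier = 1/(1 − c(1−t)) = 1/(1 − 0.77×0.66) = 1/0.4918 ≈ 2.033.
ΔG contributes k·ΔG = (+$495 billion) / 0.4918 ≈ +$1,006.5 billion.
ΔT of +$23 billion changes first-round spending by −c·ΔT = −$17.71 billion, contributing k·(−c·ΔT) = (−$17.71 billion) / 0.4918 ≈ −$36 billion.
Net ΔY = k(ΔG − c·ΔT) = (+$477.29 billion) / 0.4918 ≈ +$970 billion.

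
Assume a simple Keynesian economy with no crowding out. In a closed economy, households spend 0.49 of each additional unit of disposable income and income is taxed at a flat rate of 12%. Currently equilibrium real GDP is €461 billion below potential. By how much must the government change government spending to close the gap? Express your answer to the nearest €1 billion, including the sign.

Spending multiplier = 1/(1 − c(1−t)) = 1/(1 − 0.49×0.88) = 1/0.5688 ≈ 1.758.
Need ΔY = +€461 billion, so ΔG = ΔY/k = (+€461 billion) × 0.5688 ≈ +€262 billion.
The government should increase government spending by €262 billion.

+€262 billion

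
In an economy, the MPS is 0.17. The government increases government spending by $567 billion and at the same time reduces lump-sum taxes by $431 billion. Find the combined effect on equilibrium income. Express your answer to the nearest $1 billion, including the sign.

+$5,440 billion

MPC = 1 − MPS = 1 − 0.17 = 0.83.
Expenditure multiplier = 1/(1 − MPC) = 1/(1 − 0.83) = 1/0.17 ≈ 5.882.
ΔG contributes k·ΔG = (+$567 billion) / 0.17 ≈ +$3,335.3 billion.
ΔT of −$431 billion changes first-round spending by −c·ΔT = +$357.73 billion, contributing k·(−c·ΔT) = (+$357.73 billion) / 0.17 ≈ +$2,104.3 billion.
Net ΔY = k(ΔG − c·ΔT) = (+$924.73 billion) / 0.17 ≈ +$5,440 billion.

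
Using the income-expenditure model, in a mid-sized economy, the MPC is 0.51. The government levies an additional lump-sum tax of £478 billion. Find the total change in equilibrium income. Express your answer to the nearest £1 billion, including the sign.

A lump-sum tax change of +£478 billion shifts disposable income by −£478 billion; first-round consumption changes by −c × ΔT = −0.51 × (+£478 billion) = −£243.78 billion.
Expenditure multiplier = 1/(1 − MPC) = 1/(1 − 0.51) = 1/0.49 ≈ 2.041.
The tax multiplier is −c × k ≈ −1.041, so ΔY = k × (−c·ΔT) = (−£243.78 billion) / 0.49 ≈ −£498 billion.

−£498 billion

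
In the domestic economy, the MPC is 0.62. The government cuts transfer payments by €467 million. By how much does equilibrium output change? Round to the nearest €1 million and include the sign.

The transfer change shifts disposable income by −€467 million, so first-round consumption changes by c·ΔTR = 0.62 × (−€467 million) = −€289.54 million.
Expenditure multiplier = 1/(1 − MPC) = 1/(1 − 0.62) = 1/0.38 ≈ 2.632.
The transfer multiplier is c × k ≈ 1.632, so ΔY = k × (c·ΔTR) = (−€289.54 million) / 0.38 ≈ −€762 million.

−€762 million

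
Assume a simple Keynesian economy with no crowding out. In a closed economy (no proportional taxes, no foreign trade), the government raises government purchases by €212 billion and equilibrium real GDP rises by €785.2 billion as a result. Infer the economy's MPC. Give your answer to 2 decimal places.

Implied spending multiplier k = ΔY/ΔG = 785.2/212 ≈ 3.7038.
Since k = 1/(1 − MPC), MPC = 1 − 1/k = 1 − ΔG/ΔY = 1 − 212/785.2 ≈ 0.73.

0.73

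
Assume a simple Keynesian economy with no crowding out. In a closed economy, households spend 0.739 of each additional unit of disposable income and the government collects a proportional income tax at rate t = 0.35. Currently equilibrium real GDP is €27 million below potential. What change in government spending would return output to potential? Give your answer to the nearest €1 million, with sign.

+€14 million

Spending multiplier = 1/(1 − c(1−t)) = 1/(1 − 0.739×0.65) = 1/0.51965 ≈ 1.924.
Need ΔY = +€27 million, so ΔG = ΔY/k = (+€27 million) × 0.51965 ≈ +€14 million.
The government should increase government spending by €14 million.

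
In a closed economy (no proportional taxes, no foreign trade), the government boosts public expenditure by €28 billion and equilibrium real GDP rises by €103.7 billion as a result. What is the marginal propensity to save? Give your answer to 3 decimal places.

Implied spending multiplier k = ΔY/ΔG = 103.7/28 ≈ 3.7036.
Since k = 1/(1 − MPC), MPC = 1 − 1/k = 1 − ΔG/ΔY = 1 − 28/103.7 ≈ 0.730.
MPS = 1 − MPC = 0.270.

0.270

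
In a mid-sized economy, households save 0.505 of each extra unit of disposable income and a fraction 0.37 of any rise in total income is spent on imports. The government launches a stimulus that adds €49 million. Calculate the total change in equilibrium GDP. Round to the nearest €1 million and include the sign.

+€56 million

MPC = 1 − MPS = 1 − 0.505 = 0.495.
Government-spending multiplier = 1/(1 − c + m) = 1/(1 − 0.495 + 0.37) = 1/0.875 ≈ 1.143.
ΔY = k × ΔG = (+€49 million) / 0.875 = +€56 million.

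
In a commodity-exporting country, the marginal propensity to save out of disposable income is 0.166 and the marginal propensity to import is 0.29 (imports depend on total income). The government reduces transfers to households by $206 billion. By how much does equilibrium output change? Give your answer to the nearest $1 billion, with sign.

−$377 billion

MPC = 1 − MPS = 1 − 0.166 = 0.834.
The transfer change shifts disposable income by −$206 billion, so first-round consumption changes by c·ΔTR = 0.834 × (−$206 billion) = −$171.804 billion.
Expenditure multiplier = 1/(1 − c + m) = 1/(1 − 0.834 + 0.29) = 1/0.456 ≈ 2.193.
The transfer multiplier is c × k ≈ 1.829, so ΔY = k × (c·ΔTR) = (−$171.804 billion) / 0.456 ≈ −$377 billion.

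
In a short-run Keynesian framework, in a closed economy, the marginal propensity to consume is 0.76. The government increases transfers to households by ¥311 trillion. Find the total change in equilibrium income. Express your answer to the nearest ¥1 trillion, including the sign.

+¥985 trillion

The transfer change shifts disposable income by +¥311 trillion, so first-round consumption changes by c·ΔTR = 0.76 × (+¥311 trillion) = +¥236.36 trillion.
Expenditure multiplier = 1/(1 − MPC) = 1/(1 − 0.76) = 1/0.24 ≈ 4.167.
The transfer multiplier is c × k ≈ 3.167, so ΔY = k × (c·ΔTR) = (+¥236.36 trillion) / 0.24 ≈ +¥985 trillion.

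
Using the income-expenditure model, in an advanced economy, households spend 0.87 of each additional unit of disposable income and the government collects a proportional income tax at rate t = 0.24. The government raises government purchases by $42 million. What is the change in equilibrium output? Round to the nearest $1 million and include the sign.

+$124 million

Expenditure multiplier = 1/(1 − c(1−t)) = 1/(1 − 0.87×0.76) = 1/0.3388 ≈ 2.952.
ΔY = k × ΔG = (+$42 million) / 0.3388 ≈ +$124 million.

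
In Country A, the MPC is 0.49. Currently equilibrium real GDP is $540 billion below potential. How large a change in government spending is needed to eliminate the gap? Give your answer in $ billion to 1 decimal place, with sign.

Spending multiplier = 1/(1 − MPC) = 1/(1 − 0.49) = 1/0.51 ≈ 1.961.
Need ΔY = +$540 billion, so ΔG = ΔY/k = (+$540 billion) × 0.51 = +$275.4 billion.
The government should increase government spending by $275.4 billion.

+$275.4 billion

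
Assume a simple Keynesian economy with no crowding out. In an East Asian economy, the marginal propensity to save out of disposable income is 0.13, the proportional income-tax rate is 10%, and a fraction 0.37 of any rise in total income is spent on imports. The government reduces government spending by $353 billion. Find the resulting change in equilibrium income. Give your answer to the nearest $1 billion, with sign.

MPC = 1 − MPS = 1 − 0.13 = 0.87.
Expenditure multiplier = 1/(1 − c(1−t) + m) = 1/(1 − 0.87×0.9 + 0.37) = 1/0.587 ≈ 1.704.
ΔY = k × ΔG = (−$353 billion) / 0.587 ≈ −$601 billion.

−$601 billion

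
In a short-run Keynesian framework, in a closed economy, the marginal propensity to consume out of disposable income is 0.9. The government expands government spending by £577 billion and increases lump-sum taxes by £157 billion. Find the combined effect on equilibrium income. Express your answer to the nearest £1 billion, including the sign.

+£4,357 billion

Expenditure multiplier = 1/(1 − MPC) = 1/(1 − 0.9) = 1/0.1 = 10.
ΔG contributes k·ΔG = (+£577 billion) / 0.1 = +£5,770 billion.
ΔT of +£157 billion changes first-round spending by −c·ΔT = −£141.3 billion, contributing k·(−c·ΔT) = (−£141.3 billion) / 0.1 = −£1,413 billion.
Net ΔY = k(ΔG − c·ΔT) = (+£435.7 billion) / 0.1 = +£4,357 billion.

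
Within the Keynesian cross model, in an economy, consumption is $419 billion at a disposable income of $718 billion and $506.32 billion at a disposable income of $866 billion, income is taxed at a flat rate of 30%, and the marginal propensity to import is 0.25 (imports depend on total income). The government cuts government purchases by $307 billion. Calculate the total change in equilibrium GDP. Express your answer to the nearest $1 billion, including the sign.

−$367 billion

MPC = ΔC/ΔYd = (506.32 − 419)/(866 − 718) = 87.32/148 = 0.59.
Spending multiplier = 1/(1 − c(1−t) + m) = 1/(1 − 0.59×0.7 + 0.25) = 1/0.837 ≈ 1.195.
ΔY = k × ΔG = (−$307 billion) / 0.837 ≈ −$367 billion.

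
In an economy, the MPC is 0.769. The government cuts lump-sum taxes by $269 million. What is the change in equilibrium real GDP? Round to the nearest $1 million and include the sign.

+$896 million

A lump-sum tax change of −$269 million shifts disposable income by +$269 million; first-round consumption changes by −c × ΔT = −0.769 × (−$269 million) = +$206.861 million.
Expenditure multiplier = 1/(1 − MPC) = 1/(1 − 0.769) = 1/0.231 ≈ 4.329.
The tax multiplier is −c × k ≈ −3.329, so ΔY = k × (−c·ΔT) = (+$206.861 million) / 0.231 ≈ +$896 million.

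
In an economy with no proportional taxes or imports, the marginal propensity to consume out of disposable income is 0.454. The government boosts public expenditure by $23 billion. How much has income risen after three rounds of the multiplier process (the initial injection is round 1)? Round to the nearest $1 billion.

$38 billion

Round 1 adds ΔG = $23 billion; each later round is MPC = 0.454 times the previous.
After 3 rounds: 23 + 10.442 + 4.740668 = ΔG·(1 − c^3)/(1 − c) = 23 × (1 − 0.093576664)/0.546 ≈ $38 billion.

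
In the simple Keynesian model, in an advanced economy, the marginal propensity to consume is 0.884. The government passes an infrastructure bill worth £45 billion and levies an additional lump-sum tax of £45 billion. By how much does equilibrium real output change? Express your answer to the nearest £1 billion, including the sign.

+£45 billion

Expenditure multiplier = 1/(1 − MPC) = 1/(1 − 0.884) = 1/0.116 ≈ 8.621.
ΔG contributes k·ΔG = (+£45 billion) / 0.116 ≈ +£387.9 billion.
ΔT of +£45 billion changes first-round spending by −c·ΔT = −£39.78 billion, contributing k·(−c·ΔT) = (−£39.78 billion) / 0.116 ≈ −£342.9 billion.
With ΔG = ΔT and no other leakages, the balanced-budget multiplier is 1, so ΔY = ΔG = +£45 billion.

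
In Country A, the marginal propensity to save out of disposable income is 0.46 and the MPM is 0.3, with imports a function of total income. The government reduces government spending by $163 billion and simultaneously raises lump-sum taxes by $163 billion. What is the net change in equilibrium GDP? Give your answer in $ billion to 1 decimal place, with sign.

−$330.3 billion

MPC = 1 − MPS = 1 − 0.46 = 0.54.
Expenditure multiplier = 1/(1 − c + m) = 1/(1 − 0.54 + 0.3) = 1/0.76 ≈ 1.316.
ΔG contributes k·ΔG = (−$163 billion) / 0.76 ≈ −$214.5 billion.
ΔT of +$163 billion changes first-round spending by −c·ΔT = −$88.02 billion, contributing k·(−c·ΔT) = (−$88.02 billion) / 0.76 ≈ −$115.8 billion.
Net ΔY = k(ΔG − c·ΔT) = (−$251.02 billion) / 0.76 ≈ −$330.3 billion.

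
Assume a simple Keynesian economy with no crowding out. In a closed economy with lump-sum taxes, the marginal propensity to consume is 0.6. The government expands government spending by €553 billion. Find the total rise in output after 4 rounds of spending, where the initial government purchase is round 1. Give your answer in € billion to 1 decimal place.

Round 1 adds ΔG = €553 billion; each later round is MPC = 0.6 times the previous.
After 4 rounds: 553 + 331.8 + 199.08 + 119.448 = ΔG·(1 − c^4)/(1 − c) = 553 × (1 − 0.1296)/0.4 ≈ €1,203.3 billion.

€1,203.3 billion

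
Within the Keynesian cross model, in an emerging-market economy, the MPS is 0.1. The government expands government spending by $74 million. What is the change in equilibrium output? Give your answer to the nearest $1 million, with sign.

MPC = 1 − MPS = 1 − 0.1 = 0.9.
Spending multiplier = 1/(1 − MPC) = 1/(1 − 0.9) = 1/0.1 = 10.
ΔY = k × ΔG = (+$74 million) / 0.1 = +$740 million.

+$740 million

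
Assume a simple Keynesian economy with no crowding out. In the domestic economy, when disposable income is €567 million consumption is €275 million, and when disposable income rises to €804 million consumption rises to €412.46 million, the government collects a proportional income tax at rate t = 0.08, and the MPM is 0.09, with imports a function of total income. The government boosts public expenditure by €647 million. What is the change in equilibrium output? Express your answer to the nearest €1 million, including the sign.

MPC = ΔC/ΔYd = (412.46 − 275)/(804 − 567) = 137.46/237 = 0.58.
Expenditure multiplier = 1/(1 − c(1−t) + m) = 1/(1 − 0.58×0.92 + 0.09) = 1/0.5564 ≈ 1.797.
ΔY = k × ΔG = (+€647 million) / 0.5564 ≈ +€1,163 million.

+€1,163 million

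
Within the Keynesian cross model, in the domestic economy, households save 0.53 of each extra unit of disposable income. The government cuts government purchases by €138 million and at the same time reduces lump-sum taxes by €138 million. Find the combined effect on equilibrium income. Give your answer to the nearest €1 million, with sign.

MPC = 1 − MPS = 1 − 0.53 = 0.47.
Expenditure multiplier = 1/(1 − MPC) = 1/(1 − 0.47) = 1/0.53 ≈ 1.887.
ΔG contributes k·ΔG = (−€138 million) / 0.53 ≈ −€260.4 million.
ΔT of −€138 million changes first-round spending by −c·ΔT = +€64.86 million, contributing k·(−c·ΔT) = (+€64.86 million) / 0.53 ≈ +€122.4 million.
With ΔG = ΔT and no other leakages, the balanced-budget multiplier is 1, so ΔY = ΔG = −€138 million.

−€138 million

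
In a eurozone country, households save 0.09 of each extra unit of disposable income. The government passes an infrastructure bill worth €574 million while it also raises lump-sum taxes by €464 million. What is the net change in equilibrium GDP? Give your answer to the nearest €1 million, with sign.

+€1,686 million

MPC = 1 − MPS = 1 − 0.09 = 0.91.
Expenditure multiplier = 1/(1 − MPC) = 1/(1 − 0.91) = 1/0.09 ≈ 11.111.
ΔG contributes k·ΔG = (+€574 million) / 0.09 ≈ +€6,377.8 million.
ΔT of +€464 million changes first-round spending by −c·ΔT = −€422.24 million, contributing k·(−c·ΔT) = (−€422.24 million) / 0.09 ≈ −€4,691.6 million.
Net ΔY = k(ΔG − c·ΔT) = (+€151.76 million) / 0.09 ≈ +€1,686 million.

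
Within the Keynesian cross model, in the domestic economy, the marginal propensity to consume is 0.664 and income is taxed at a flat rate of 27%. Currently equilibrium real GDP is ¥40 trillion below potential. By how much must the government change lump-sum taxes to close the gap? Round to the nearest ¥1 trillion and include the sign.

Spending multiplier = 1/(1 − c(1−t)) = 1/(1 − 0.664×0.73) = 1/0.51528 ≈ 1.941.
Tax multiplier = −c·k = −0.664/0.51528 ≈ −1.289. Need ΔY = +¥40 trillion, so ΔT = ΔY/(−c·k) = −(+¥40 trillion) × 0.51528 / 0.664 ≈ −¥31 trillion.
The government should cut lump-sum taxes by ¥31 trillion.

−¥31 trillion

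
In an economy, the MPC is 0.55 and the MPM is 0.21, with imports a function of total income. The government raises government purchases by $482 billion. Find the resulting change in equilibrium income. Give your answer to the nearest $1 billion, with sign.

+$730 billion

Government-spending multiplier = 1/(1 − c + m) = 1/(1 − 0.55 + 0.21) = 1/0.66 ≈ 1.515.
ΔY = k × ΔG = (+$482 billion) / 0.66 ≈ +$730 billion.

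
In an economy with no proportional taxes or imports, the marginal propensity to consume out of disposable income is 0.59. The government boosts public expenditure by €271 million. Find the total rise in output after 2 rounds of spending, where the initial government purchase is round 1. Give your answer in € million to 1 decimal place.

Round 1 adds ΔG = €271 million; each later round is MPC = 0.59 times the previous.
After 2 rounds: 271 + 159.89 = ΔG·(1 − c^2)/(1 − c) = 271 × (1 − 0.3481)/0.41 ≈ €430.9 million.

€430.9 million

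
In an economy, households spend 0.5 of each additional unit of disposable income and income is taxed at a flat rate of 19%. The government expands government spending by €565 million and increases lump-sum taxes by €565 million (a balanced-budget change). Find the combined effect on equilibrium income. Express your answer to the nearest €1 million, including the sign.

Expenditure multiplier = 1/(1 − c(1−t)) = 1/(1 − 0.5×0.81) = 1/0.595 ≈ 1.681.
ΔG contributes k·ΔG = (+€565 million) / 0.595 ≈ +€949.6 million.
ΔT of +€565 million changes first-round spending by −c·ΔT = −€282.5 million, contributing k·(−c·ΔT) = (−€282.5 million) / 0.595 ≈ −€474.8 million.
Net ΔY = k(ΔG − c·ΔT) = (+€282.5 million) / 0.595 ≈ +€475 million.

+€475 million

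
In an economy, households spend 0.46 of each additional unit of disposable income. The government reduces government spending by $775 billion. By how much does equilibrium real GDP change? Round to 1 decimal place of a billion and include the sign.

−$1,435.2 billion

Spending multiplier = 1/(1 − MPC) = 1/(1 − 0.46) = 1/0.54 ≈ 1.852.
ΔY = k × ΔG = (−$775 billion) / 0.54 ≈ −$1,435.2 billion.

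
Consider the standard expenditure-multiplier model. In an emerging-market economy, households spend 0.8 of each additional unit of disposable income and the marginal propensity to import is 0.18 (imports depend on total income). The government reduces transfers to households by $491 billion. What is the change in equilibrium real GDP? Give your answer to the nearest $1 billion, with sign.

−$1,034 billion

The transfer change shifts disposable income by −$491 billion, so first-round consumption changes by c·ΔTR = 0.8 × (−$491 billion) = −$392.8 billion.
Expenditure multiplier = 1/(1 − c + m) = 1/(1 − 0.8 + 0.18) = 1/0.38 ≈ 2.632.
The transfer multiplier is c × k ≈ 2.105, so ΔY = k × (c·ΔTR) = (−$392.8 billion) / 0.38 ≈ −$1,034 billion.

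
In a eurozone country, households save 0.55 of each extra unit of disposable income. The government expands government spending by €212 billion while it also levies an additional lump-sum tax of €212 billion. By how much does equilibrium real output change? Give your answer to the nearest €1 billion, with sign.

MPC = 1 − MPS = 1 − 0.55 = 0.45.
Expenditure multiplier = 1/(1 − MPC) = 1/(1 − 0.45) = 1/0.55 ≈ 1.818.
ΔG contributes k·ΔG = (+€212 billion) / 0.55 ≈ +€385.5 billion.
ΔT of +€212 billion changes first-round spending by −c·ΔT = −€95.4 billion, contributing k·(−c·ΔT) = (−€95.4 billion) / 0.55 ≈ −€173.5 billion.
With ΔG = ΔT and no other leakages, the balanced-budget multiplier is 1, so ΔY = ΔG = +€212 billion.

+€212 billion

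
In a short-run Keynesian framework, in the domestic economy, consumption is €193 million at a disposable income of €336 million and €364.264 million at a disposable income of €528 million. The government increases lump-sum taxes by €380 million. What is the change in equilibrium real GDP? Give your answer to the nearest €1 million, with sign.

−€3,139 million

MPC = ΔC/ΔYd = (364.264 − 193)/(528 − 336) = 171.264/192 = 0.892.
A lump-sum tax change of +€380 million shifts disposable income by −€380 million; first-round consumption changes by −c × ΔT = −0.892 × (+€380 million) = −€338.96 million.
Expenditure multiplier = 1/(1 − MPC) = 1/(1 − 0.892) = 1/0.108 ≈ 9.259.
The tax multiplier is −c × k ≈ −8.259, so ΔY = k × (−c·ΔT) = (−€338.96 million) / 0.108 ≈ −€3,139 million.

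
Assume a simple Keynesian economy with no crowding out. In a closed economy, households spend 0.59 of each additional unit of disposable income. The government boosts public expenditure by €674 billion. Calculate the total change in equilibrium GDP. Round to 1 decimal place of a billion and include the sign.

+€1,643.9 billion

Government-spending multiplier = 1/(1 − MPC) = 1/(1 − 0.59) = 1/0.41 ≈ 2.439.
ΔY = k × ΔG = (+€674 billion) / 0.41 ≈ +€1,643.9 billion.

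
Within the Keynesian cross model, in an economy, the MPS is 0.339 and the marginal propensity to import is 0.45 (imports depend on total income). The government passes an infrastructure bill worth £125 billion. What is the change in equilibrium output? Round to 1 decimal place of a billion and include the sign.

MPC = 1 − MPS = 1 − 0.339 = 0.661.
Government-spending multiplier = 1/(1 − c + m) = 1/(1 − 0.661 + 0.45) = 1/0.789 ≈ 1.267.
ΔY = k × ΔG = (+£125 billion) / 0.789 ≈ +£158.4 billion.

+£158.4 billion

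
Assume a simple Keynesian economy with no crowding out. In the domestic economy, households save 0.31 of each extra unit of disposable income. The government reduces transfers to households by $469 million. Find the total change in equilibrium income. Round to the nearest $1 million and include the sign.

−$1,044 million

MPC = 1 − MPS = 1 − 0.31 = 0.69.
The transfer change shifts disposable income by −$469 million, so first-round consumption changes by c·ΔTR = 0.69 × (−$469 million) = −$323.61 million.
Expenditure multiplier = 1/(1 − MPC) = 1/(1 − 0.69) = 1/0.31 ≈ 3.226.
The transfer multiplier is c × k ≈ 2.226, so ΔY = k × (c·ΔTR) = (−$323.61 million) / 0.31 ≈ −$1,044 million.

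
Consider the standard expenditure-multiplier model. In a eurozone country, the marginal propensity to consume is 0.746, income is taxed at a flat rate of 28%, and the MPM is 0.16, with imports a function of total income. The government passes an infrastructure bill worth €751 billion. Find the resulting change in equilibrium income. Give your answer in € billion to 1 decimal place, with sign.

Spending multiplier = 1/(1 − c(1−t) + m) = 1/(1 − 0.746×0.72 + 0.16) = 1/0.62288 ≈ 1.605.
ΔY = k × ΔG = (+€751 billion) / 0.62288 ≈ +€1,205.7 billion.

+€1,205.7 billion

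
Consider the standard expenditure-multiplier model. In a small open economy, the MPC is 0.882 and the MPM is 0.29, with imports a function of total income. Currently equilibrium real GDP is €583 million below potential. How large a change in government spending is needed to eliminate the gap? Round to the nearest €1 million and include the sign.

+€238 million

Spending multiplier = 1/(1 − c + m) = 1/(1 − 0.882 + 0.29) = 1/0.408 ≈ 2.451.
Need ΔY = +€583 million, so ΔG = ΔY/k = (+€583 million) × 0.408 ≈ +€238 million.
The government should increase government spending by €238 million.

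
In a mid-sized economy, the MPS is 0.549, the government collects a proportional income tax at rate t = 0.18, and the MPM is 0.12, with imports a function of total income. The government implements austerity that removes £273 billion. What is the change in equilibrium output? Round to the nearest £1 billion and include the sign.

−£364 billion

MPC = 1 − MPS = 1 − 0.549 = 0.451.
Government-spending multiplier = 1/(1 − c(1−t) + m) = 1/(1 − 0.451×0.82 + 0.12) = 1/0.75018 ≈ 1.333.
ΔY = k × ΔG = (−£273 billion) / 0.75018 ≈ −£364 billion.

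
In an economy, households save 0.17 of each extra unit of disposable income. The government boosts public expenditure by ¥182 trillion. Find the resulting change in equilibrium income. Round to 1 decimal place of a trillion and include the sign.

MPC = 1 − MPS = 1 − 0.17 = 0.83.
Government-spending multiplier = 1/(1 − MPC) = 1/(1 − 0.83) = 1/0.17 ≈ 5.882.
ΔY = k × ΔG = (+¥182 trillion) / 0.17 ≈ +¥1,070.6 trillion.

+¥1,070.6 trillion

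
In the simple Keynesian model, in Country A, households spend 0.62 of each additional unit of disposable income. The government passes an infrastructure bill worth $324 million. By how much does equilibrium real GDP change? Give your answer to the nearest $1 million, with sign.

+$853 million

Spending multiplier = 1/(1 − MPC) = 1/(1 − 0.62) = 1/0.38 ≈ 2.632.
ΔY = k × ΔG = (+$324 million) / 0.38 ≈ +$853 million.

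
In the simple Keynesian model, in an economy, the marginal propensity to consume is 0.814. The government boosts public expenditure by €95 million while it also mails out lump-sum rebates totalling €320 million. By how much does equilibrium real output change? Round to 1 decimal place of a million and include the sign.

+€1,911.2 million

Expenditure multiplier = 1/(1 − MPC) = 1/(1 − 0.814) = 1/0.186 ≈ 5.376.
ΔG contributes k·ΔG = (+€95 million) / 0.186 ≈ +€510.8 million.
ΔT of −€320 million changes first-round spending by −c·ΔT = +€260.48 million, contributing k·(−c·ΔT) = (+€260.48 million) / 0.186 ≈ +€1,400.4 million.
Net ΔY = k(ΔG − c·ΔT) = (+€355.48 million) / 0.186 ≈ +€1,911.2 million.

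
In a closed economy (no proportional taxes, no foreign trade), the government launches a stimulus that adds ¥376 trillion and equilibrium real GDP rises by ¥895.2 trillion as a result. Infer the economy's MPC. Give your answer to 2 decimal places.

Implied spending multiplier k = ΔY/ΔG = 895.2/376 ≈ 2.3809.
Since k = 1/(1 − MPC), MPC = 1 − 1/k = 1 − ΔG/ΔY = 1 − 376/895.2 ≈ 0.58.

0.58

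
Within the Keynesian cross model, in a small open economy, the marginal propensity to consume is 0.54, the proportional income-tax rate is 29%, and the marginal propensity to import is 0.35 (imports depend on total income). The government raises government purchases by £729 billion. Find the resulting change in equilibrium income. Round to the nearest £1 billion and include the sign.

Expenditure multiplier = 1/(1 − c(1−t) + m) = 1/(1 − 0.54×0.71 + 0.35) = 1/0.9666 ≈ 1.035.
ΔY = k × ΔG = (+£729 billion) / 0.9666 ≈ +£754 billion.

+£754 billion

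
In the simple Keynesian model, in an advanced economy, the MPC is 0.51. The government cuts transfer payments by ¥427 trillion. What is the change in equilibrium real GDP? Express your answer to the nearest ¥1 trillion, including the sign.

The transfer change shifts disposable income by −¥427 trillion, so first-round consumption changes by c·ΔTR = 0.51 × (−¥427 trillion) = −¥217.77 trillion.
Expenditure multiplier = 1/(1 − MPC) = 1/(1 − 0.51) = 1/0.49 ≈ 2.041.
The transfer multiplier is c × k ≈ 1.041, so ΔY = k × (c·ΔTR) = (−¥217.77 trillion) / 0.49 ≈ −¥444 trillion.

−¥444 trillion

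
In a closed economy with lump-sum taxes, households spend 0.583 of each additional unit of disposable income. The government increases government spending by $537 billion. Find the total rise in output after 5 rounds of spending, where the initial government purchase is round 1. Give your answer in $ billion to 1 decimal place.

Round 1 adds ΔG = $537 billion; each later round is MPC = 0.583 times the previous.
After 5 rounds: 537 + 313.071 + 182.520393 + 106.409389119 + 62.036673856377 = ΔG·(1 − c^5)/(1 − c) = 537 × (1 − 0.067350802343143)/0.417 ≈ $1,201 billion.

$1,201.0 billion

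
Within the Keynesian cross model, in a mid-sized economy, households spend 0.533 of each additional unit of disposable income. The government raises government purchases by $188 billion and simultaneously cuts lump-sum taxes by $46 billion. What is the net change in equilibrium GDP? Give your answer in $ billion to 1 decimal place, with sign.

Expenditure multiplier = 1/(1 − MPC) = 1/(1 − 0.533) = 1/0.467 ≈ 2.141.
ΔG contributes k·ΔG = (+$188 billion) / 0.467 ≈ +$402.6 billion.
ΔT of −$46 billion changes first-round spending by −c·ΔT = +$24.518 billion, contributing k·(−c·ΔT) = (+$24.518 billion) / 0.467 ≈ +$52.5 billion.
Net ΔY = k(ΔG − c·ΔT) = (+$212.518 billion) / 0.467 ≈ +$455.1 billion.

+$455.1 billion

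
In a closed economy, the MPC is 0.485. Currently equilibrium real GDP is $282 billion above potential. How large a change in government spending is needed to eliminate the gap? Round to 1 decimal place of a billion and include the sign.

Spending multiplier = 1/(1 − MPC) = 1/(1 − 0.485) = 1/0.515 ≈ 1.942.
Need ΔY = −$282 billion, so ΔG = ΔY/k = (−$282 billion) × 0.515 ≈ −$145.2 billion.
The government should cut government spending by $145.2 billion.

−$145.2 billion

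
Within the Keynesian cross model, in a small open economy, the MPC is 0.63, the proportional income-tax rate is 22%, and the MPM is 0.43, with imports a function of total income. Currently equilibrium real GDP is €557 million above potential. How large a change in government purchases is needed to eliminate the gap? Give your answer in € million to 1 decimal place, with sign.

Spending multiplier = 1/(1 − c(1−t) + m) = 1/(1 − 0.63×0.78 + 0.43) = 1/0.9386 ≈ 1.065.
Need ΔY = −€557 million, so ΔG = ΔY/k = (−€557 million) × 0.9386 ≈ −€522.8 million.
The government should cut government purchases by €522.8 million.

−€522.8 million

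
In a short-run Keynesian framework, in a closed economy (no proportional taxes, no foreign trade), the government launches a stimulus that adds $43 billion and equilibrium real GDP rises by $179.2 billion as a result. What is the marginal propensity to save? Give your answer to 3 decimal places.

Implied spending multiplier k = ΔY/ΔG = 179.2/43 ≈ 4.1674.
Since k = 1/(1 − MPC), MPC = 1 − 1/k = 1 − ΔG/ΔY = 1 − 43/179.2 ≈ 0.760.
MPS = 1 − MPC = 0.240.

0.240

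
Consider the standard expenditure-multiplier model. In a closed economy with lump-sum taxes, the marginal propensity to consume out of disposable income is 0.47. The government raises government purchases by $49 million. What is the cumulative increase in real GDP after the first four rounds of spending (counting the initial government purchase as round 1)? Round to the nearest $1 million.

$88 million

Round 1 adds ΔG = $49 million; each later round is MPC = 0.47 times the previous.
After 4 rounds: 49 + 23.03 + 10.8241 + 5.087327 = ΔG·(1 − c^4)/(1 − c) = 49 × (1 − 0.04879681)/0.53 ≈ $88 million.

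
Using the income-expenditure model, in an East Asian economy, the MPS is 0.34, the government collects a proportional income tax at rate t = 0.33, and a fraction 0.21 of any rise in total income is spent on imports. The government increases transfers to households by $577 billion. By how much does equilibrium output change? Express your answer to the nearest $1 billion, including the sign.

+$496 billion

MPC = 1 − MPS = 1 − 0.34 = 0.66.
The transfer change shifts disposable income by +$577 billion, so first-round consumption changes by c·ΔTR = 0.66 × (+$577 billion) = +$380.82 billion.
Expenditure multiplier = 1/(1 − c(1−t) + m) = 1/(1 − 0.66×0.67 + 0.21) = 1/0.7678 ≈ 1.302.
The transfer multiplier is c × k ≈ 0.86, so ΔY = k × (c·ΔTR) = (+$380.82 billion) / 0.7678 ≈ +$496 billion.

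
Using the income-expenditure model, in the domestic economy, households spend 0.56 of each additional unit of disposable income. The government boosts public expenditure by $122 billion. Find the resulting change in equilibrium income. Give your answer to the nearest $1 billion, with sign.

+$277 billion

Spending multiplier = 1/(1 − MPC) = 1/(1 − 0.56) = 1/0.44 ≈ 2.273.
ΔY = k × ΔG = (+$122 billion) / 0.44 ≈ +$277 billion.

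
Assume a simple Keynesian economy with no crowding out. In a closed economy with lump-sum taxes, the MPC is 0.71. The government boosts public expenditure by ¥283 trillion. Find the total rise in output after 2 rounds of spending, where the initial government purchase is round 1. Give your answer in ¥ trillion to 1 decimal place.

¥483.9 trillion

Round 1 adds ΔG = ¥283 trillion; each later round is MPC = 0.71 times the previous.
After 2 rounds: 283 + 200.93 = ΔG·(1 − c^2)/(1 − c) = 283 × (1 − 0.5041)/0.29 ≈ ¥483.9 trillion.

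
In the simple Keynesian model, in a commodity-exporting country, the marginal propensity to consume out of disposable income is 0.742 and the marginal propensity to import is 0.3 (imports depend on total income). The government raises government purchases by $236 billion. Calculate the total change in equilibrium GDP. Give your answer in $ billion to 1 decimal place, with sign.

+$422.9 billion

Expenditure multiplier = 1/(1 − c + m) = 1/(1 − 0.742 + 0.3) = 1/0.558 ≈ 1.792.
ΔY = k × ΔG = (+$236 billion) / 0.558 ≈ +$422.9 billion.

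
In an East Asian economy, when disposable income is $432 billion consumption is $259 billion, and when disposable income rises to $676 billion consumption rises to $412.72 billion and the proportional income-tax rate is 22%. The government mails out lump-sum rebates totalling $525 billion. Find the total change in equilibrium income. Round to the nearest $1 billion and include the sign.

+$650 billion

MPC = ΔC/ΔYd = (412.72 − 259)/(676 − 432) = 153.72/244 = 0.63.
A lump-sum tax change of −$525 billion shifts disposable income by +$525 billion; first-round consumption changes by −c × ΔT = −0.63 × (−$525 billion) = +$330.75 billion.
Expenditure multiplier = 1/(1 − c(1−t)) = 1/(1 − 0.63×0.78) = 1/0.5086 ≈ 1.966.
The tax multiplier is −c × k ≈ −1.239, so ΔY = k × (−c·ΔT) = (+$330.75 billion) / 0.5086 ≈ +$650 billion.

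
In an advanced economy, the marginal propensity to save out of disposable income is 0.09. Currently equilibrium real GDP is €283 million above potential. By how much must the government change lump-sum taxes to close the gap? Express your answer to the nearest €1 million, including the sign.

+€28 million

MPC = 1 − MPS = 1 − 0.09 = 0.91.
Spending multiplier = 1/(1 − MPC) = 1/(1 − 0.91) = 1/0.09 ≈ 11.111.
Tax multiplier = −c·k = −0.91/0.09 ≈ −10.111. Need ΔY = −€283 million, so ΔT = ΔY/(−c·k) = −(−€283 million) × 0.09 / 0.91 ≈ +€28 million.
The government should raise lump-sum taxes by €28 million.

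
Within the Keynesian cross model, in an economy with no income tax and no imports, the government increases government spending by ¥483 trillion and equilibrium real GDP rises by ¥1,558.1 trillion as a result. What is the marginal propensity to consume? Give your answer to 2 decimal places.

0.69

Implied spending multiplier k = ΔY/ΔG = 1,558.1/483 ≈ 3.2259.
Since k = 1/(1 − MPC), MPC = 1 − 1/k = 1 − ΔG/ΔY = 1 − 483/1,558.1 ≈ 0.69.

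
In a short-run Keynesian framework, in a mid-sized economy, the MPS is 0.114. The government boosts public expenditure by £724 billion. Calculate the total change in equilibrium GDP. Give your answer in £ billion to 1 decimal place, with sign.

+£6,350.9 billion

MPC = 1 − MPS = 1 − 0.114 = 0.886.
Government-spending multiplier = 1/(1 − MPC) = 1/(1 − 0.886) = 1/0.114 ≈ 8.772.
ΔY = k × ΔG = (+£724 billion) / 0.114 ≈ +£6,350.9 billion.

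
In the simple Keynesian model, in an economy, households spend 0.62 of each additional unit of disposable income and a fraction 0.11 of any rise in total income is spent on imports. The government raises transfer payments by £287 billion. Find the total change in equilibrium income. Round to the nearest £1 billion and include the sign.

The transfer change shifts disposable income by +£287 billion, so first-round consumption changes by c·ΔTR = 0.62 × (+£287 billion) = +£177.94 billion.
Expenditure multiplier = 1/(1 − c + m) = 1/(1 − 0.62 + 0.11) = 1/0.49 ≈ 2.041.
The transfer multiplier is c × k ≈ 1.265, so ΔY = k × (c·ΔTR) = (+£177.94 billion) / 0.49 ≈ +£363 billion.

+£363 billion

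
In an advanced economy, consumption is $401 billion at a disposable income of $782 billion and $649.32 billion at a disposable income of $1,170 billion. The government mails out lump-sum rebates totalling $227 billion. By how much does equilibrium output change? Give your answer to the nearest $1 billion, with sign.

MPC = ΔC/ΔYd = (649.32 − 401)/(1,170 − 782) = 248.32/388 = 0.64.
A lump-sum tax change of −$227 billion shifts disposable income by +$227 billion; first-round consumption changes by −c × ΔT = −0.64 × (−$227 billion) = +$145.28 billion.
Expenditure multiplier = 1/(1 − MPC) = 1/(1 − 0.64) = 1/0.36 ≈ 2.778.
The tax multiplier is −c × k ≈ −1.778, so ΔY = k × (−c·ΔT) = (+$145.28 billion) / 0.36 ≈ +$404 billion.

+$404 billion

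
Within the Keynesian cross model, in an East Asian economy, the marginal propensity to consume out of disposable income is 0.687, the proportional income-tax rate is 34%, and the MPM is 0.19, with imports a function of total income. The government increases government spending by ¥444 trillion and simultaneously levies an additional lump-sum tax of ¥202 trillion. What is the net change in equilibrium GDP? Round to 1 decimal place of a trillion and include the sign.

Expenditure multiplier = 1/(1 − c(1−t) + m) = 1/(1 − 0.687×0.66 + 0.19) = 1/0.73658 ≈ 1.358.
ΔG contributes k·ΔG = (+¥444 trillion) / 0.73658 ≈ +¥602.8 trillion.
ΔT of +¥202 trillion changes first-round spending by −c·ΔT = −¥138.774 trillion, contributing k·(−c·ΔT) = (−¥138.774 trillion) / 0.73658 ≈ −¥188.4 trillion.
Net ΔY = k(ΔG − c·ΔT) = (+¥305.226 trillion) / 0.73658 ≈ +¥414.4 trillion.

+¥414.4 trillion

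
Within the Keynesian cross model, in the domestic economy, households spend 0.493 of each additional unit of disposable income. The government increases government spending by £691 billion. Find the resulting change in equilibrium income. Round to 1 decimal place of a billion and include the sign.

Expenditure multiplier = 1/(1 − MPC) = 1/(1 − 0.493) = 1/0.507 ≈ 1.972.
ΔY = k × ΔG = (+£691 billion) / 0.507 ≈ +£1,362.9 billion.

+£1,362.9 billion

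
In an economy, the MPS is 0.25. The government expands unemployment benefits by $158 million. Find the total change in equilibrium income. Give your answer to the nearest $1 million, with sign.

MPC = 1 − MPS = 1 − 0.25 = 0.75.
The transfer change shifts disposable income by +$158 million, so first-round consumption changes by c·ΔTR = 0.75 × (+$158 million) = +$118.5 million.
Expenditure multiplier = 1/(1 − MPC) = 1/(1 − 0.75) = 1/0.25 = 4.
The transfer multiplier is c × k = 3, so ΔY = k × (c·ΔTR) = (+$118.5 million) / 0.25 = +$474 million.

+$474 million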